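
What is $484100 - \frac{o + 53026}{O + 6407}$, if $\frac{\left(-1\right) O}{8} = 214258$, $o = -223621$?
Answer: $\frac{275558861035}{569219} \approx 4.841 \cdot 10^{5}$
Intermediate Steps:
$O = -1714064$ ($O = \left(-8\right) 214258 = -1714064$)
$484100 - \frac{o + 53026}{O + 6407} = 484100 - \frac{-223621 + 53026}{-1714064 + 6407} = 484100 - - \frac{170595}{-1707657} = 484100 - \left(-170595\right) \left(- \frac{1}{1707657}\right) = 484100 - \frac{56865}{569219} = \frac{275558861035}{569219}$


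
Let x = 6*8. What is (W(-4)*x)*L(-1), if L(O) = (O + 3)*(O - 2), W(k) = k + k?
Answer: 2304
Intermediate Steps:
W(k) = 2*k
L(O) = (-2 + O)*(3 + O) (L(O) = (3 + O)*(-2 + O) = (-2 + O)*(3 + O))
x = 48
(W(-4)*x)*L(-1) = ((2*(-4))*48)*(-6 - 1 + (-1)**2) = (-8*48)*(-6 - 1 + 1) = -384*(-6) = 2304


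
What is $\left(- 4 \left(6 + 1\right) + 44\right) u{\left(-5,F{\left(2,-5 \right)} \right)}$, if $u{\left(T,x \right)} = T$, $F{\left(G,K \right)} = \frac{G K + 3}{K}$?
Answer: $-80$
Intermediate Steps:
$F{\left(G,K \right)} = \frac{3 + G K}{K}$
$\left(- 4 \left(6 + 1\right) + 44\right) u{\left(-5,F{\left(2,-5 \right)} \right)} = \left(- 4 \left(6 + 1\right) + 44\right) \left(-5\right) = \left(\left(-4\right) 7 + 44\right) \left(-5\right) = \left(-28 + 44\right) \left(-5\right) = 16 \left(-5\right) = -80$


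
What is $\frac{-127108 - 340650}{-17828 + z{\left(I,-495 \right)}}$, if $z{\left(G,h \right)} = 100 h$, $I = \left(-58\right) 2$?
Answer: $\frac{233879}{33664} \approx 6.9474$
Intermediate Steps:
$I = -116$
$\frac{-127108 - 340650}{-17828 + z{\left(I,-495 \right)}} = \frac{-127108 - 340650}{-17828 + 100 \left(-495\right)} = - \frac{467758}{-17828 - 49500} = - \frac{467758}{-67328} = \left(-467758\right) \left(- \frac{1}{67328}\right) = \frac{233879}{33664}$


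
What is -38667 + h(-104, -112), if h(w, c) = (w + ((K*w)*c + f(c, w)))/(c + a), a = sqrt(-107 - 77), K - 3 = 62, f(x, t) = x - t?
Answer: -72117309/1591 - 189252*I*sqrt(46)/1591 ≈ -45328.0 - 806.77*I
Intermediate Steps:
K = 65 (K = 3 + 62 = 65)
a = 2*I*sqrt(46) (a = sqrt(-184) = 2*I*sqrt(46) ≈ 13.565*I)
h(w, c) = (c + 65*c*w)/(c + 2*I*sqrt(46)) (h(w, c) = (w + ((65*w)*c + (c - w)))/(c + 2*I*sqrt(46)) = (w + (65*c*w + (c - w)))/(c + 2*I*sqrt(46)) = (w + (c - w + 65*c*w))/(c + 2*I*sqrt(46)) = (c + 65*c*w)/(c + 2*I*sqrt(46)))
-38667 + h(-104, -112) = -38667 - 112*(1 + 65*(-104))/(-112 + 2*I*sqrt(46)) = -38667 - 112*(1 - 6760)/(-112 + 2*I*sqrt(46)) = -38667 - 112*(-6759)/(-112 + 2*I*sqrt(46)) = -38667 + 757008/(-112 + 2*I*sqrt(46))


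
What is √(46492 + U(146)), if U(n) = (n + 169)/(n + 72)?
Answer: √2209554478/218 ≈ 215.62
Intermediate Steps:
U(n) = (169 + n)/(72 + n)
√(46492 + U(146)) = √(46492 + (169 + 146)/(72 + 146)) = √(46492 + 315/218) = √(10135571/218) = √2209554478/218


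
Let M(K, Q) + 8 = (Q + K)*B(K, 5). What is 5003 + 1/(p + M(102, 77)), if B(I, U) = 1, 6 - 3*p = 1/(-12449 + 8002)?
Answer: 11546907323/2307994 ≈ 5003.0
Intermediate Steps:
p = 26683/13341 (p = 2 - 1/(3*(-12449 + 8002)) = 2 - ⅓/(-4447) = 2 - ⅓*(-1/4447) = 2 + 1/13341 = 26683/13341 ≈ 2.0001)
M(K, Q) = -8 + K + Q (M(K, Q) = -8 + (Q + K)*1 = -8 + (K + Q)*1 = -8 + (K + Q) = -8 + K + Q)
5003 + 1/(p + M(102, 77)) = 5003 + 1/(26683/13341 + (-8 + 102 + 77)) = 5003 + 1/(26683/13341 + 171) = 5003 + 1/(2307994/13341) = 5003 + 13341/2307994 = 11546907323/2307994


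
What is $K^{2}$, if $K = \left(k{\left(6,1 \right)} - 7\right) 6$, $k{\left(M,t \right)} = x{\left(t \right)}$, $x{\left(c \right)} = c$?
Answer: $1296$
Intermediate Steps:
$k{\left(M,t \right)} = t$
$K = -36$ ($K = \left(1 - 7\right) 6 = \left(-6\right) 6 = -36$)
$K^{2} = \left(-36\right)^{2} = 1296$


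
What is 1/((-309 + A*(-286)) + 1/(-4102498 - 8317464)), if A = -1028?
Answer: 12419962/3647730419437 ≈ 3.4048e-6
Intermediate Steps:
1/((-309 + A*(-286)) + 1/(-4102498 - 8317464)) = 1/((-309 - 1028*(-286)) + 1/(-4102498 - 8317464)) = 1/((-309 + 294008) + 1/(-12419962)) = 1/(293699 - 1/12419962) = 1/(3647730419437/12419962) = 12419962/3647730419437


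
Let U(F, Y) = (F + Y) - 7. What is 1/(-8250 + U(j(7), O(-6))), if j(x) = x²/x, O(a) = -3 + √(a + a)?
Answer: -2751/22704007 - 2*I*√3/68112021 ≈ -0.00012117 - 5.0859e-8*I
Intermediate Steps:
O(a) = -3 + √2*√a (O(a) = -3 + √(2*a) = -3 + √2*√a)
j(x) = x
U(F, Y) = -7 + F + Y
1/(-8250 + U(j(7), O(-6))) = 1/(-8250 + (-7 + 7 + (-3 + √2*√(-6)))) = 1/(-8250 + (-7 + 7 + (-3 + √2*(I*√6)))) = 1/(-8250 + (-7 + 7 + (-3 + 2*I*√3))) = 1/(-8250 + (-3 + 2*I*√3)) = 1/(-8253 + 2*I*√3)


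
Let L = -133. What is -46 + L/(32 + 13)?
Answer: -2203/45 ≈ -48.956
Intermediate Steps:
-46 + L/(32 + 13) = -46 - 133/(32 + 13) = -46 - 133/45 = -2203/45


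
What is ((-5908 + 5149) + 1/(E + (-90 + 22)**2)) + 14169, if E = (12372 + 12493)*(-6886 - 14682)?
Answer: 7191564363359/536283696 ≈ 13410.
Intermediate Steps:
E = -536288320 (E = 24865*(-21568) = -536288320)
((-5908 + 5149) + 1/(E + (-90 + 22)**2)) + 14169 = ((-5908 + 5149) + 1/(-536288320 + (-90 + 22)**2)) + 14169 = (-759 + 1/(-536288320 + (-68)**2)) + 14169 = (-759 + 1/(-536288320 + 4624)) + 14169 = (-759 + 1/(-536283696)) + 14169 = (-759 - 1/536283696) + 14169 = -407039325265/536283696 + 14169 = 7191564363359/536283696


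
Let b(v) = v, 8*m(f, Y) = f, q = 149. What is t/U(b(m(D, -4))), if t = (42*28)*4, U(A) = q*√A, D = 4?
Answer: 4704*√2/149 ≈ 44.647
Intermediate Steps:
m(f, Y) = f/8
U(A) = 149*√A
t = 4704 (t = 1176*4 = 4704)
t/U(b(m(D, -4))) = 4704/((149*√((⅛)*4))) = 4704/((149*√(½))) = 4704/((149*(√2/2))) = 4704/((149*√2/2)) = 4704*(√2/149) = 4704*√2/149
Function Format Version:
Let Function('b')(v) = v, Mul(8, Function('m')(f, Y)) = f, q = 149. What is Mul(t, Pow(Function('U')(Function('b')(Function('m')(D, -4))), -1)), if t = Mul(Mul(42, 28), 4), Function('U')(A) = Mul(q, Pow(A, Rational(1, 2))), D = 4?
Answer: Mul(Rational(4704, 149), Pow(2, Rational(1, 2))) ≈ 44.647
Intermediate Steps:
Function('m')(f, Y) = Mul(Rational(1, 8), f)
Function('U')(A) = Mul(149, Pow(A, Rational(1, 2)))
t = 4704 (t = Mul(1176, 4) = 4704)
Mul(t, Pow(Function('U')(Function('b')(Function('m')(D, -4))), -1)) = Mul(4704, Pow(Mul(149, Pow(Mul(Rational(1, 8), 4), Rational(1, 2))), -1)) = Mul(4704, Pow(Mul(149, Pow(Rational(1, 2), Rational(1, 2))), -1)) = Mul(4704, Pow(Mul(149, Mul(Rational(1, 2), Pow(2, Rational(1, 2)))), -1)) = Mul(4704, Pow(Mul(Rational(149, 2), Pow(2, Rational(1, 2))), -1)) = Mul(4704, Mul(Rational(1, 149), Pow(2, Rational(1, 2)))) = Mul(Rational(4704, 149), Pow(2, Rational(1, 2)))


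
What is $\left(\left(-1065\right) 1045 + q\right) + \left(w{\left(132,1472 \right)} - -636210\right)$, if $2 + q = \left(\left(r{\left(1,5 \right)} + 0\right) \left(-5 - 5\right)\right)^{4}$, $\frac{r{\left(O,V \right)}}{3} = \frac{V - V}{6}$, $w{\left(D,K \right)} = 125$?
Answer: $-476592$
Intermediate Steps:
$r{\left(O,V \right)} = 0$ ($r{\left(O,V \right)} = 3 \frac{V - V}{6} = 3 \cdot 0 \cdot \frac{1}{6} = 3 \cdot 0 = 0$)
$q = -2$ ($q = -2 + \left(\left(0 + 0\right) \left(-5 - 5\right)\right)^{4} = -2 + \left(0 \left(-10\right)\right)^{4} = -2 + 0^{4} = -2 + 0 = -2$)
$\left(\left(-1065\right) 1045 + q\right) + \left(w{\left(132,1472 \right)} - -636210\right) = \left(\left(-1065\right) 1045 - 2\right) + \left(125 - -636210\right) = \left(-1112925 - 2\right) + \left(125 + 636210\right) = -1112927 + 636335 = -476592$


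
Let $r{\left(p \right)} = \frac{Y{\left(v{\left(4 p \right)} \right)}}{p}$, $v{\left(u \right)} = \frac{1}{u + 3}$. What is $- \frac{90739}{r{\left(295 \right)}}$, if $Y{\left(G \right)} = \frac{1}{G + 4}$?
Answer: $- \frac{126692967665}{1183} \approx -1.0709 \cdot 10^{8}$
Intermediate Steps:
$v{\left(u \right)} = \frac{1}{3 + u}$
$Y{\left(G \right)} = \frac{1}{4 + G}$
$r{\left(p \right)} = \frac{1}{p \left(4 + \frac{1}{3 + 4 p}\right)}$ ($r{\left(p \right)} = \frac{1}{\left(4 + \frac{1}{3 + 4 p}\right) p} = \frac{1}{p \left(4 + \frac{1}{3 + 4 p}\right)}$)
$- \frac{90739}{r{\left(295 \right)}} = - \frac{90739}{\frac{1}{295} \frac{1}{13 + 16 \cdot 295} \left(3 + 4 \cdot 295\right)} = - \frac{90739}{\frac{1}{295} \frac{1}{13 + 4720} \left(3 + 1180\right)} = - \frac{90739}{\frac{1}{295} \cdot \frac{1}{4733} \cdot 1183} = - \frac{90739}{\frac{1183}{1396235}} = \left(-90739\right) \frac{1396235}{1183} = - \frac{126692967665}{1183}$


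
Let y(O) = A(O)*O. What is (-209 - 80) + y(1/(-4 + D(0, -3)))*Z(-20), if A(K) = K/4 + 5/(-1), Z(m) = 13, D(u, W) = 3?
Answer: -883/4 ≈ -220.75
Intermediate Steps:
A(K) = -5 + K/4 (A(K) = K*(¼) + 5*(-1) = K/4 - 5 = -5 + K/4)
y(O) = O*(-5 + O/4) (y(O) = (-5 + O/4)*O = O*(-5 + O/4))
(-209 - 80) + y(1/(-4 + D(0, -3)))*Z(-20) = (-209 - 80) + ((-20 + 1/(-4 + 3))/(4*(-4 + 3)))*13 = -289 + ((¼)*(-20 + 1/(-1))/(-1))*13 = -289 + ((¼)*(-1)*(-20 - 1))*13 = -289 + ((¼)*(-1)*(-21))*13 = -289 + (21/4)*13 = -289 + 273/4 = -883/4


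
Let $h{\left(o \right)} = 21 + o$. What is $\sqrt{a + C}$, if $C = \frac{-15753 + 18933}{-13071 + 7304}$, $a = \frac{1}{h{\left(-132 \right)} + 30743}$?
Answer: $\frac{i \sqrt{4301719361998198}}{88327372} \approx 0.74255 i$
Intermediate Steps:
$a = \frac{1}{30632}$ ($a = \frac{1}{\left(21 - 132\right) + 30743} = \frac{1}{-111 + 30743} = \frac{1}{30632} \approx 3.2646 \cdot 10^{-5}$)
$C = - \frac{3180}{5767}$ ($C = \frac{3180}{-5767} = 3180 \left(- \frac{1}{5767}\right) = - \frac{3180}{5767} \approx -0.55141$)
$\sqrt{a + C} = \sqrt{\frac{1}{30632} - \frac{3180}{5767}} = \sqrt{- \frac{97403993}{176654744}} = \frac{i \sqrt{4301719361998198}}{88327372}$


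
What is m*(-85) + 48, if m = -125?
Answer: 10673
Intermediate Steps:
m*(-85) + 48 = -125*(-85) + 48 = 10625 + 48 = 10673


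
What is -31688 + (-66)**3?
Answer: -319184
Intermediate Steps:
-31688 + (-66)**3 = -31688 - 287496 = -319184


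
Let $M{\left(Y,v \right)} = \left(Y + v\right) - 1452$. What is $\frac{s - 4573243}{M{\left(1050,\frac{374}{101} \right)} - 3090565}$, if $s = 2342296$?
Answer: $\frac{25036183}{34687477} \approx 0.72176$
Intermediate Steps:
$M{\left(Y,v \right)} = -1452 + Y + v$
$\frac{s - 4573243}{M{\left(1050,\frac{374}{101} \right)} - 3090565} = \frac{2342296 - 4573243}{\left(-1452 + 1050 + \frac{374}{101}\right) - 3090565} = - \frac{2230947}{\left(-1452 + 1050 + 374 \cdot \frac{1}{101}\right) - 3090565} = - \frac{2230947}{\left(-1452 + 1050 + \frac{374}{101}\right) - 3090565} = - \frac{2230947}{- \frac{40228}{101} - 3090565} = - \frac{2230947}{- \frac{312187293}{101}} = \left(-2230947\right) \left(- \frac{101}{312187293}\right) = \frac{25036183}{34687477}$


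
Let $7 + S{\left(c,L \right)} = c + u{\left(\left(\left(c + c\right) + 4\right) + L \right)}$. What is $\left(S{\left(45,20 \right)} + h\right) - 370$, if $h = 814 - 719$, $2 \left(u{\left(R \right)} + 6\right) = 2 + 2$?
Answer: $-241$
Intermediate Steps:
$u{\left(R \right)} = -4$ ($u{\left(R \right)} = -6 + \frac{2 + 2}{2} = -6 + \frac{1}{2} \cdot 4 = -6 + 2 = -4$)
$h = 95$ ($h = 814 - 719 = 95$)
$S{\left(c,L \right)} = -11 + c$ ($S{\left(c,L \right)} = -7 + \left(c - 4\right) = -7 + \left(-4 + c\right) = -11 + c$)
$\left(S{\left(45,20 \right)} + h\right) - 370 = \left(\left(-11 + 45\right) + 95\right) - 370 = \left(34 + 95\right) - 370 = 129 - 370 = -241$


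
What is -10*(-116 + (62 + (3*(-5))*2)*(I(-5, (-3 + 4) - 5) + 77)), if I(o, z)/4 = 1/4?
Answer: -23800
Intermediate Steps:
I(o, z) = 1 (I(o, z) = 4/4 = 4*(1/4) = 1)
-10*(-116 + (62 + (3*(-5))*2)*(I(-5, (-3 + 4) - 5) + 77)) = -10*(-116 + (62 + (3*(-5))*2)*(1 + 77)) = -10*(-116 + (62 - 15*2)*78) = -10*(-116 + (62 - 30)*78) = -10*(-116 + 32*78) = -10*(-116 + 2496) = -10*2380 = -23800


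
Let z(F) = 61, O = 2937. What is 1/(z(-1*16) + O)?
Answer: 1/2998 ≈ 0.00033356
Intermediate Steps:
1/(z(-1*16) + O) = 1/(61 + 2937) = 1/2998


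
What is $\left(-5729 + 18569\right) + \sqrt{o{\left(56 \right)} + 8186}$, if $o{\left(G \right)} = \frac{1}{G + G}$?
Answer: $12840 + \frac{\sqrt{6417831}}{28} \approx 12930.0$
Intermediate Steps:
$o{\left(G \right)} = \frac{1}{2 G}$
$\left(-5729 + 18569\right) + \sqrt{o{\left(56 \right)} + 8186} = \left(-5729 + 18569\right) + \sqrt{\frac{1}{2 \cdot 56} + 8186} = 12840 + \sqrt{\frac{1}{2} \cdot \frac{1}{56} + 8186} = 12840 + \sqrt{\frac{1}{112} + 8186} = 12840 + \sqrt{\frac{916833}{112}} = 12840 + \frac{\sqrt{6417831}}{28}$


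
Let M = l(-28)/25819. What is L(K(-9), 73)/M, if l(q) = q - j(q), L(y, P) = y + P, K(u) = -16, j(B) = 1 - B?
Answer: -25819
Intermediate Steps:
L(y, P) = P + y
l(q) = -1 + 2*q (l(q) = q - (1 - q) = q + (-1 + q) = -1 + 2*q)
M = -57/25819 (M = (-1 + 2*(-28))/25819 = (-1 - 56)*(1/25819) = -57*1/25819 = -57/25819 ≈ -0.0022077)
L(K(-9), 73)/M = (73 - 16)/(-57/25819) = 57*(-25819/57) = -25819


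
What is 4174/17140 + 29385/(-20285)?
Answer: -41898931/34768490 ≈ -1.2051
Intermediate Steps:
4174/17140 + 29385/(-20285) = 4174*(1/17140) + 29385*(-1/20285) = 2087/8570 - 5877/4057 = -41898931/34768490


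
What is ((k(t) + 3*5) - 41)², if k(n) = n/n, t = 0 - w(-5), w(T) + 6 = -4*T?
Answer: 625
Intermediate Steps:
w(T) = -6 - 4*T
t = -14 (t = 0 - (-6 - 4*(-5)) = 0 - (-6 + 20) = 0 - 1*14 = 0 - 14 = -14)
k(n) = 1
((k(t) + 3*5) - 41)² = ((1 + 3*5) - 41)² = ((1 + 15) - 41)² = (16 - 41)² = (-25)² = 625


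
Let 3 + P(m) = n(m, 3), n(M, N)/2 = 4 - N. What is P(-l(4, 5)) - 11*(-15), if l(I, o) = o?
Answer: 164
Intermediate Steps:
n(M, N) = 8 - 2*N (n(M, N) = 2*(4 - N) = 8 - 2*N)
P(m) = -1 (P(m) = -3 + (8 - 2*3) = -3 + (8 - 6) = -3 + 2 = -1)
P(-l(4, 5)) - 11*(-15) = -1 - 11*(-15) = -1 + 165 = 164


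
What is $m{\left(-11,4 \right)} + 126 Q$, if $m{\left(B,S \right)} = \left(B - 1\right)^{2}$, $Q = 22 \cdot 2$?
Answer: $5688$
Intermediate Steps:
$Q = 44$
$m{\left(B,S \right)} = \left(-1 + B\right)^{2}$
$m{\left(-11,4 \right)} + 126 Q = \left(-1 - 11\right)^{2} + 126 \cdot 44 = \left(-12\right)^{2} + 5544 = 144 + 5544 = 5688$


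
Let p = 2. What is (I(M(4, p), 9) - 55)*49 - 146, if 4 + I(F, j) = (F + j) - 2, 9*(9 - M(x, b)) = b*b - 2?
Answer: -20375/9 ≈ -2263.9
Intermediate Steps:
M(x, b) = 83/9 - b**2/9 (M(x, b) = 9 - (b*b - 2)/9 = 9 - (b**2 - 2)/9 = 9 - (-2 + b**2)/9 = 9 + (2/9 - b**2/9) = 83/9 - b**2/9)
I(F, j) = -6 + F + j (I(F, j) = -4 + ((F + j) - 2) = -4 + (-2 + F + j) = -6 + F + j)
(I(M(4, p), 9) - 55)*49 - 146 = ((-6 + (83/9 - 1/9*2**2) + 9) - 55)*49 - 146 = ((-6 + (83/9 - 1/9*4) + 9) - 55)*49 - 146 = ((-6 + (83/9 - 4/9) + 9) - 55)*49 - 146 = ((-6 + 79/9 + 9) - 55)*49 - 146 = (106/9 - 55)*49 - 146 = -389/9*49 - 146 = -19061/9 - 146 = -20375/9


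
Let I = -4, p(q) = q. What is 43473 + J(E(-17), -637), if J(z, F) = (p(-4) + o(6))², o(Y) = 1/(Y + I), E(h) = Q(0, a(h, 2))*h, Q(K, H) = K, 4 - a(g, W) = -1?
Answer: 173941/4 ≈ 43485.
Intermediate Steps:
a(g, W) = 5 (a(g, W) = 4 - 1*(-1) = 4 + 1 = 5)
E(h) = 0 (E(h) = 0*h = 0)
o(Y) = 1/(-4 + Y) (o(Y) = 1/(Y - 4) = 1/(-4 + Y))
J(z, F) = 49/4 (J(z, F) = (-4 + 1/(-4 + 6))² = (-4 + 1/2)² = (-4 + ½)² = (-7/2)² = 49/4)
43473 + J(E(-17), -637) = 43473 + 49/4 = 173941/4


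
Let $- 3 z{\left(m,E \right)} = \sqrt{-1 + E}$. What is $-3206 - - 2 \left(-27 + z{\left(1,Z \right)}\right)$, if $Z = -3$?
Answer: $-3260 - \frac{4 i}{3} \approx -3260.0 - 1.3333 i$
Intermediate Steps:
$z{\left(m,E \right)} = - \frac{\sqrt{-1 + E}}{3}$
$-3206 - - 2 \left(-27 + z{\left(1,Z \right)}\right) = -3206 - - 2 \left(-27 - \frac{\sqrt{-1 - 3}}{3}\right) = -3206 - - 2 \left(-27 - \frac{\sqrt{-4}}{3}\right) = -3206 - - 2 \left(-27 - \frac{2 i}{3}\right) = -3206 - \left(54 + \frac{4 i}{3}\right) = -3260 - \frac{4 i}{3}$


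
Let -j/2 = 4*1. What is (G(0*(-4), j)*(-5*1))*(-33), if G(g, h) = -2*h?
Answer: 2640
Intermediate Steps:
j = -8 ≈ -8.0000
(G(0*(-4), j)*(-5*1))*(-33) = ((-2*(-8))*(-5*1))*(-33) = (16*(-5))*(-33) = -80*(-33) = 2640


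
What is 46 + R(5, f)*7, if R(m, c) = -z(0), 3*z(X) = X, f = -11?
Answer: 46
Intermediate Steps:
z(X) = X/3
R(m, c) = 0 (R(m, c) = -0/3 = -1*0 = 0)
46 + R(5, f)*7 = 46 + 0*7 = 46 + 0 = 46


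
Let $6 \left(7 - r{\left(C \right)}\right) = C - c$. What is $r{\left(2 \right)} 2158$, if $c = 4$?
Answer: $\frac{47476}{3} \approx 15825.0$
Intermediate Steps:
$r{\left(C \right)} = \frac{23}{3} - \frac{C}{6}$ ($r{\left(C \right)} = 7 - \frac{C - 4}{6} = 7 - \frac{-4 + C}{6} = 7 - \left(- \frac{2}{3} + \frac{C}{6}\right) = \frac{23}{3} - \frac{C}{6}$)
$r{\left(2 \right)} 2158 = \left(\frac{23}{3} - \frac{1}{3}\right) 2158 = \frac{22}{3} \cdot 2158 = \frac{47476}{3}$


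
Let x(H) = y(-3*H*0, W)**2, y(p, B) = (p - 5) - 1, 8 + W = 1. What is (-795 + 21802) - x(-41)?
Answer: 20971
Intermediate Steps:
W = -7 (W = -8 + 1 = -7)
y(p, B) = -6 + p (y(p, B) = (-5 + p) - 1 = -6 + p)
x(H) = 36 (x(H) = (-6 - 3*H*0)**2 = (-6 + 0)**2 = (-6)**2 = 36)
(-795 + 21802) - x(-41) = (-795 + 21802) - 1*36 = 21007 - 36 = 20971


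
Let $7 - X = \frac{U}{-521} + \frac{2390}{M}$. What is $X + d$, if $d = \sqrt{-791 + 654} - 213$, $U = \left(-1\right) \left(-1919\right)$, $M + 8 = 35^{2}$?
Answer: $- \frac{129525509}{634057} + i \sqrt{137} \approx -204.28 + 11.705 i$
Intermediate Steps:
$M = 1217$ ($M = -8 + 35^{2} = -8 + 1225 = 1217$)
$U = 1919$
$X = \frac{5528632}{634057}$ ($X = 7 - \left(\frac{1919}{-521} + \frac{2390}{1217}\right) = 7 - \left(1919 \left(- \frac{1}{521}\right) + 2390 \cdot \frac{1}{1217}\right) = 7 - \left(- \frac{1919}{521} + \frac{2390}{1217}\right) = 7 - - \frac{1090233}{634057} = 7 + \frac{1090233}{634057} = \frac{5528632}{634057} \approx 8.7195$)
$d = -213 + i \sqrt{137}$ ($d = \sqrt{-137} - 213 = i \sqrt{137} - 213 = -213 + i \sqrt{137} \approx -213.0 + 11.705 i$)
$X + d = \frac{5528632}{634057} - \left(213 - i \sqrt{137}\right) = - \frac{129525509}{634057} + i \sqrt{137}$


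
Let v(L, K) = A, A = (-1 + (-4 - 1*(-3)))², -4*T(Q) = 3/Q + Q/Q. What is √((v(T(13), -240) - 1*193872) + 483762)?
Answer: √289894 ≈ 538.42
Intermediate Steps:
T(Q) = -¼ - 3/(4*Q) (T(Q) = -(3/Q + Q/Q)/4 = -(3/Q + 1)/4 = -(1 + 3/Q)/4 = -¼ - 3/(4*Q))
A = 4 (A = (-1 + (-4 + 3))² = (-1 - 1)² = (-2)² = 4)
v(L, K) = 4
√((v(T(13), -240) - 1*193872) + 483762) = √((4 - 1*193872) + 483762) = √((4 - 193872) + 483762) = √(-193868 + 483762) = √289894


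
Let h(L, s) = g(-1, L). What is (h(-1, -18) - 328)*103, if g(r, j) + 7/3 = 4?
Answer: -100837/3 ≈ -33612.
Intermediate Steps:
g(r, j) = 5/3 (g(r, j) = -7/3 + 4 = 5/3)
h(L, s) = 5/3
(h(-1, -18) - 328)*103 = (5/3 - 328)*103 = -979/3*103 = -100837/3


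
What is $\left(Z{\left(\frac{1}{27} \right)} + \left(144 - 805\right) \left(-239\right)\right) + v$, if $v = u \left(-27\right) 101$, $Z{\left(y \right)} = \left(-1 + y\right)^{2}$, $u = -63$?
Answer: $\frac{240410296}{729} \approx 3.2978 \cdot 10^{5}$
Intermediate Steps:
$v = 171801$ ($v = \left(-63\right) \left(-27\right) 101 = 1701 \cdot 101 = 171801$)
$\left(Z{\left(\frac{1}{27} \right)} + \left(144 - 805\right) \left(-239\right)\right) + v = \left(\left(-1 + \frac{1}{27}\right)^{2} + \left(144 - 805\right) \left(-239\right)\right) + 171801 = \left(\left(-1 + \frac{1}{27}\right)^{2} - -157979\right) + 171801 = \left(\left(- \frac{26}{27}\right)^{2} + 157979\right) + 171801 = \left(\frac{676}{729} + 157979\right) + 171801 = \frac{115167367}{729} + 171801 = \frac{240410296}{729}$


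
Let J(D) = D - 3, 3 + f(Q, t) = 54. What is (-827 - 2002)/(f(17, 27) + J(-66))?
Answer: 943/6 ≈ 157.17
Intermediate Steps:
f(Q, t) = 51 (f(Q, t) = -3 + 54 = 51)
J(D) = -3 + D
(-827 - 2002)/(f(17, 27) + J(-66)) = (-827 - 2002)/(51 + (-3 - 66)) = -2829/(51 - 69) = -2829/(-18) = -2829*(-1/18) = 943/6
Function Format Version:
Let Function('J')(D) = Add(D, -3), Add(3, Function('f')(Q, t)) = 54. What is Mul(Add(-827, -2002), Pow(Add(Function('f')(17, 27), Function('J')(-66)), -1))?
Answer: Rational(943, 6) ≈ 157.17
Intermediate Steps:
Function('f')(Q, t) = 51 (Function('f')(Q, t) = Add(-3, 54) = 51)
Function('J')(D) = Add(-3, D)
Mul(Add(-827, -2002), Pow(Add(Function('f')(17, 27), Function('J')(-66)), -1)) = Mul(Add(-827, -2002), Pow(Add(51, Add(-3, -66)), -1)) = Mul(-2829, Pow(Add(51, -69), -1)) = Mul(-2829, Pow(-18, -1)) = Mul(-2829, Rational(-1, 18)) = Rational(943, 6)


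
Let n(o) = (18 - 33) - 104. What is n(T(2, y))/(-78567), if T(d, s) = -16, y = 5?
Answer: 119/78567 ≈ 0.0015146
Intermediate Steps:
n(o) = -119 (n(o) = -15 - 104 = -119)
n(T(2, y))/(-78567) = -119/(-78567) = -119*(-1/78567) = 119/78567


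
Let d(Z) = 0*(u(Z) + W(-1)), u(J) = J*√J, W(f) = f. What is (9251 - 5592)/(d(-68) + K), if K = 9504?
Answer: 3659/9504 ≈ 0.38500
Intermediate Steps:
u(J) = J^(3/2)
d(Z) = 0 (d(Z) = 0*(Z^(3/2) - 1) = 0*(-1 + Z^(3/2)) = 0)
(9251 - 5592)/(d(-68) + K) = (9251 - 5592)/(0 + 9504) = 3659/9504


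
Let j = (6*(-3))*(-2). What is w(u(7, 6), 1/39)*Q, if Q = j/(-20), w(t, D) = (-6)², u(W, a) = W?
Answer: -324/5 ≈ -64.800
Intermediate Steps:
w(t, D) = 36
j = 36 (j = -18*(-2) = 36)
Q = -9/5 (Q = 36/(-20) = 36*(-1/20) = -9/5 ≈ -1.8000)
w(u(7, 6), 1/39)*Q = 36*(-9/5) = -324/5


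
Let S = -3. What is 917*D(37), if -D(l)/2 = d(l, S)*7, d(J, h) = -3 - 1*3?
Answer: 77028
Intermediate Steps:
d(J, h) = -6 (d(J, h) = -3 - 3 = -6)
D(l) = 84 (D(l) = -(-12)*7 = -2*(-42) = 84)
917*D(37) = 917*84 = 77028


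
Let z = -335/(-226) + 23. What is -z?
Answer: -5533/226 ≈ -24.482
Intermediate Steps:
z = 5533/226 (z = -335*(-1/226) + 23 = 335/226 + 23 = 5533/226 ≈ 24.482)
-z = -1*5533/226 = -5533/226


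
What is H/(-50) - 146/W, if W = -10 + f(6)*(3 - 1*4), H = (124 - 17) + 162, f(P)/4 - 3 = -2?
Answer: 1767/350 ≈ 5.0486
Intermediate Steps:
f(P) = 4 (f(P) = 12 + 4*(-2) = 12 - 8 = 4)
H = 269 (H = 107 + 162 = 269)
W = -14 (W = -10 + 4*(3 - 1*4) = -10 + 4*(3 - 4) = -10 + 4*(-1) = -10 - 4 = -14)
H/(-50) - 146/W = 269/(-50) - 146/(-14) = 269*(-1/50) - 146*(-1/14) = -269/50 + 73/7 = 1767/350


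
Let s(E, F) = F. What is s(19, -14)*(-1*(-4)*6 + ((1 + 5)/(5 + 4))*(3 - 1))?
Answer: -1064/3 ≈ -354.67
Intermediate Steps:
s(19, -14)*(-1*(-4)*6 + ((1 + 5)/(5 + 4))*(3 - 1)) = -14*(-1*(-4)*6 + ((1 + 5)/(5 + 4))*(3 - 1)) = -14*(4*6 + (6/9)*2) = -14*(24 + (6*(⅑))*2) = -14*(24 + (⅔)*2) = -14*(24 + 4/3) = -14*76/3 = -1064/3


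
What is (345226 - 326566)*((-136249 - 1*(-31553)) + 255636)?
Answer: 2816540400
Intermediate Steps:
(345226 - 326566)*((-136249 - 1*(-31553)) + 255636) = 18660*((-136249 + 31553) + 255636) = 18660*(-104696 + 255636) = 18660*150940 = 2816540400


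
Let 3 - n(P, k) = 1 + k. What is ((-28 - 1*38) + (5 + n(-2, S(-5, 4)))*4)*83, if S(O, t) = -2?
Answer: -2490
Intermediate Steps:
n(P, k) = 2 - k (n(P, k) = 3 - (1 + k) = 3 + (-1 - k) = 2 - k)
((-28 - 1*38) + (5 + n(-2, S(-5, 4)))*4)*83 = ((-28 - 1*38) + (5 + (2 - 1*(-2)))*4)*83 = ((-28 - 38) + (5 + (2 + 2))*4)*83 = (-66 + (5 + 4)*4)*83 = (-66 + 9*4)*83 = (-66 + 36)*83 = -30*83 = -2490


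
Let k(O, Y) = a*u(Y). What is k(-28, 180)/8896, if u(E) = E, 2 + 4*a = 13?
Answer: 495/8896 ≈ 0.055643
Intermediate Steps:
a = 11/4 (a = -½ + (¼)*13 = -½ + 13/4 = 11/4 ≈ 2.7500)
k(O, Y) = 11*Y/4
k(-28, 180)/8896 = ((11/4)*180)/8896 = 495*(1/8896) = 495/8896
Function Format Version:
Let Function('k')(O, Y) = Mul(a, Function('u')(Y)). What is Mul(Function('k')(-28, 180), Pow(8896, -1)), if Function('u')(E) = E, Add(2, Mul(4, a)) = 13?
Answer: Rational(495, 8896) ≈ 0.055643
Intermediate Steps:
a = Rational(11, 4) (a = Add(Rational(-1, 2), Mul(Rational(1, 4), 13)) = Add(Rational(-1, 2), Rational(13, 4)) = Rational(11, 4) ≈ 2.7500)
Function('k')(O, Y) = Mul(Rational(11, 4), Y)
Mul(Function('k')(-28, 180), Pow(8896, -1)) = Mul(Mul(Rational(11, 4), 180), Pow(8896, -1)) = Mul(495, Rational(1, 8896)) = Rational(495, 8896)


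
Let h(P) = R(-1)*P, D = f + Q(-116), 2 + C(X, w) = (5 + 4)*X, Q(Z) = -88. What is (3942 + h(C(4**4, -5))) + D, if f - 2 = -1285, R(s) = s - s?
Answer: 2571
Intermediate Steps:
R(s) = 0
f = -1283 (f = 2 - 1285 = -1283)
C(X, w) = -2 + 9*X (C(X, w) = -2 + (5 + 4)*X = -2 + 9*X)
D = -1371 (D = -1283 - 88 = -1371)
h(P) = 0 (h(P) = 0*P = 0)
(3942 + h(C(4**4, -5))) + D = (3942 + 0) - 1371 = 3942 - 1371 = 2571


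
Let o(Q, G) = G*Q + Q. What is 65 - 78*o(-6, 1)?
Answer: 1001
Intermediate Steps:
o(Q, G) = Q + G*Q
65 - 78*o(-6, 1) = 65 - (-468)*(1 + 1) = 65 - (-468)*2 = 65 - 78*(-12) = 65 + 936 = 1001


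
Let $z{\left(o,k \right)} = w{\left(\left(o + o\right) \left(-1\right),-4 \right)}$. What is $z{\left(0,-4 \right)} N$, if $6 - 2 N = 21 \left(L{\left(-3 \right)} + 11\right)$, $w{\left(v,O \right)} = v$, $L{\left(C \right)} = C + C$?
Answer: $0$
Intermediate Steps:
$L{\left(C \right)} = 2 C$
$z{\left(o,k \right)} = - 2 o$ ($z{\left(o,k \right)} = \left(o + o\right) \left(-1\right) = 2 o \left(-1\right) = - 2 o$)
$N = - \frac{99}{2}$ ($N = 3 - \frac{21 \left(2 \left(-3\right) + 11\right)}{2} = 3 - \frac{21 \left(-6 + 11\right)}{2} = 3 - \frac{21 \cdot 5}{2} = 3 - \frac{105}{2} = - \frac{99}{2} \approx -49.5$)
$z{\left(0,-4 \right)} N = \left(-2\right) 0 \left(- \frac{99}{2}\right) = 0 \left(- \frac{99}{2}\right) = 0$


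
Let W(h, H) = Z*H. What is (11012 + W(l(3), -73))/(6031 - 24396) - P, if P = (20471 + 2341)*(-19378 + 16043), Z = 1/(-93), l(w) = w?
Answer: 129937072844711/1707945 ≈ 7.6078e+7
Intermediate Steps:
Z = -1/93 ≈ -0.010753
W(h, H) = -H/93
P = -76078020 (P = 22812*(-3335) = -76078020)
(11012 + W(l(3), -73))/(6031 - 24396) - P = (11012 - 1/93*(-73))/(6031 - 24396) - 1*(-76078020) = (11012 + 73/93)/(-18365) + 76078020 = (1024189/93)*(-1/18365) + 76078020 = -1024189/1707945 + 76078020 = 129937072844711/1707945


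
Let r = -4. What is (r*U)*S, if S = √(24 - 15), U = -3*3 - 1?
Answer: 120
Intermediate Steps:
U = -10 (U = -9 - 1 = -10)
S = 3 (S = √9 = 3)
(r*U)*S = -4*(-10)*3 = 40*3 = 120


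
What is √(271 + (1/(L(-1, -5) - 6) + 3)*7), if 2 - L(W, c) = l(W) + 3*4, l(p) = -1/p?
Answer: √84269/17 ≈ 17.076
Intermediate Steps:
L(W, c) = -10 + 1/W (L(W, c) = 2 - (-1/W + 3*4) = 2 - (-1/W + 12) = 2 - (12 - 1/W) = 2 + (-12 + 1/W) = -10 + 1/W)
√(271 + (1/(L(-1, -5) - 6) + 3)*7) = √(271 + (1/((-10 + 1/(-1)) - 6) + 3)*7) = √(271 + (1/((-10 - 1) - 6) + 3)*7) = √(271 + (1/(-11 - 6) + 3)*7) = √(271 + (1/(-17) + 3)*7) = √(271 + (-1/17 + 3)*7) = √(271 + (50/17)*7) = √(271 + 350/17) = √(4957/17) = √84269/17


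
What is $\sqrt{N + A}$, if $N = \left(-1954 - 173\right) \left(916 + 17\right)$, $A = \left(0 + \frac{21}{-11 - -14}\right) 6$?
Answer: $i \sqrt{1984449} \approx 1408.7 i$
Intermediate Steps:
$A = 42$ ($A = \left(0 + \frac{21}{-11 + 14}\right) 6 = \left(0 + \frac{21}{3}\right) 6 = \left(0 + 21 \cdot \frac{1}{3}\right) 6 = \left(0 + 7\right) 6 = 7 \cdot 6 = 42$)
$N = -1984491$ ($N = \left(-2127\right) 933 = -1984491$)
$\sqrt{N + A} = \sqrt{-1984491 + 42} = \sqrt{-1984449} = i \sqrt{1984449}$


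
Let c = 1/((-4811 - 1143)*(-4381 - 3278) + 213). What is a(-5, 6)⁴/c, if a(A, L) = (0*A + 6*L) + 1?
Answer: 85465300631739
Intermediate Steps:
a(A, L) = 1 + 6*L (a(A, L) = (0 + 6*L) + 1 = 6*L + 1 = 1 + 6*L)
c = 1/45601899 (c = 1/(-5954*(-7659) + 213) = 1/(45601686 + 213) = 1/45601899 ≈ 2.1929e-8)
a(-5, 6)⁴/c = (1 + 6*6)⁴/(1/45601899) = (1 + 36)⁴*45601899 = 37⁴*45601899 = 1874161*45601899 = 85465300631739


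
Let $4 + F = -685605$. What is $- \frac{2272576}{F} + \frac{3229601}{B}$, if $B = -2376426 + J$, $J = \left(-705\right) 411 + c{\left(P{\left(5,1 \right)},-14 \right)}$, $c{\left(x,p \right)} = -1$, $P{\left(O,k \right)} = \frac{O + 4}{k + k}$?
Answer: $\frac{3844857712823}{1827958374838} \approx 2.1034$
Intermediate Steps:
$F = -685609$ ($F = -4 - 685605 = -685609$)
$P{\left(O,k \right)} = \frac{4 + O}{2 k}$
$J = -289756$ ($J = \left(-705\right) 411 - 1 = -289755 - 1 = -289756$)
$B = -2666182$ ($B = -2376426 - 289756 = -2666182$)
$- \frac{2272576}{F} + \frac{3229601}{B} = - \frac{2272576}{-685609} + \frac{3229601}{-2666182} = \left(-2272576\right) \left(- \frac{1}{685609}\right) + 3229601 \left(- \frac{1}{2666182}\right) = \frac{2272576}{685609} - \frac{3229601}{2666182} = \frac{3844857712823}{1827958374838}$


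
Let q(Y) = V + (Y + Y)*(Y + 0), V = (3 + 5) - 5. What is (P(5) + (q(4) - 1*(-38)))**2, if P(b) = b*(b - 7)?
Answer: 3969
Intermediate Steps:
V = 3 (V = 8 - 5 = 3)
q(Y) = 3 + 2*Y**2 (q(Y) = 3 + (Y + Y)*(Y + 0) = 3 + (2*Y)*Y = 3 + 2*Y**2)
P(b) = b*(-7 + b)
(P(5) + (q(4) - 1*(-38)))**2 = (5*(-7 + 5) + ((3 + 2*4**2) - 1*(-38)))**2 = (5*(-2) + ((3 + 2*16) + 38))**2 = (-10 + ((3 + 32) + 38))**2 = (-10 + (35 + 38))**2 = (-10 + 73)**2 = 63**2 = 3969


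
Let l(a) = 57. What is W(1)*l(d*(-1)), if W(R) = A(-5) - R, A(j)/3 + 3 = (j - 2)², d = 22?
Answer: 7809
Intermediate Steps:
A(j) = -9 + 3*(-2 + j)² (A(j) = -9 + 3*(j - 2)² = -9 + 3*(-2 + j)²)
W(R) = 138 - R (W(R) = (-9 + 3*(-2 - 5)²) - R = (-9 + 3*(-7)²) - R = (-9 + 3*49) - R = (-9 + 147) - R = 138 - R)
W(1)*l(d*(-1)) = (138 - 1*1)*57 = (138 - 1)*57 = 137*57 = 7809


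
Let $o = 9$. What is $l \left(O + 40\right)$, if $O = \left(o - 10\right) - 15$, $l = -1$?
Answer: $-24$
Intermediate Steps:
$O = -16$ ($O = \left(9 - 10\right) - 15 = -1 - 15 = -16$)
$l \left(O + 40\right) = - (-16 + 40) = \left(-1\right) 24 = -24$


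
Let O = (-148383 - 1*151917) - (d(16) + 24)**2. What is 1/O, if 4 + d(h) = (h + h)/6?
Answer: -9/2708476 ≈ -3.3229e-6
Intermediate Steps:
d(h) = -4 + h/3 (d(h) = -4 + (h + h)/6 = -4 + (2*h)*(1/6) = -4 + h/3)
O = -2708476/9 (O = (-148383 - 1*151917) - ((-4 + (1/3)*16) + 24)**2 = (-148383 - 151917) - ((-4 + 16/3) + 24)**2 = -300300 - (4/3 + 24)**2 = -300300 - (76/3)**2 = -300300 - 1*5776/9 = -300300 - 5776/9 = -2708476/9 ≈ -3.0094e+5)
1/O = 1/(-2708476/9) = -9/2708476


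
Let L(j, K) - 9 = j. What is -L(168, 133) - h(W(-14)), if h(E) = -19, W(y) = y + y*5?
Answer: -158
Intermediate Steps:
L(j, K) = 9 + j
W(y) = 6*y (W(y) = y + 5*y = 6*y)
-L(168, 133) - h(W(-14)) = -(9 + 168) - 1*(-19) = -1*177 + 19 = -177 + 19 = -158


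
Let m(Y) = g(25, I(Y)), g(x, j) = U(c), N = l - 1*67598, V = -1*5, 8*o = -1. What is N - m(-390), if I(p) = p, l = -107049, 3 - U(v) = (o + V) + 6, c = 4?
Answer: -1397193/8 ≈ -1.7465e+5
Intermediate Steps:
o = -⅛ (o = (⅛)*(-1) = -⅛ ≈ -0.12500)
V = -5
U(v) = 17/8 (U(v) = 3 - ((-⅛ - 5) + 6) = 3 - (-41/8 + 6) = 3 - 1*7/8 = 3 - 7/8 = 17/8)
N = -174647 (N = -107049 - 1*67598 = -107049 - 67598 = -174647)
g(x, j) = 17/8
m(Y) = 17/8
N - m(-390) = -174647 - 1*17/8 = -174647 - 17/8 = -1397193/8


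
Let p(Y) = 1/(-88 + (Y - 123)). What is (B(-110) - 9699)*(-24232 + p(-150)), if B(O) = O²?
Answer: -21003354953/361 ≈ -5.8181e+7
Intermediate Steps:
p(Y) = 1/(-211 + Y) (p(Y) = 1/(-88 + (-123 + Y)) = 1/(-211 + Y))
(B(-110) - 9699)*(-24232 + p(-150)) = ((-110)² - 9699)*(-24232 + 1/(-211 - 150)) = (12100 - 9699)*(-24232 + 1/(-361)) = 2401*(-24232 - 1/361) = 2401*(-8747753/361) = -21003354953/361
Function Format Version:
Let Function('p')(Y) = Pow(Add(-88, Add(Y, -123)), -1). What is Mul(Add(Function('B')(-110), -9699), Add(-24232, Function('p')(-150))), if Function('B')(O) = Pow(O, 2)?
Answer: Rational(-21003354953, 361) ≈ -5.8181e+7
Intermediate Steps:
Function('p')(Y) = Pow(Add(-211, Y), -1) (Function('p')(Y) = Pow(Add(-88, Add(-123, Y)), -1) = Pow(Add(-211, Y), -1))
Mul(Add(Function('B')(-110), -9699), Add(-24232, Function('p')(-150))) = Mul(Add(Pow(-110, 2), -9699), Add(-24232, Pow(Add(-211, -150), -1))) = Mul(Add(12100, -9699), Add(-24232, Pow(-361, -1))) = Mul(2401, Add(-24232, Rational(-1, 361))) = Mul(2401, Rational(-8747753, 361)) = Rational(-21003354953, 361)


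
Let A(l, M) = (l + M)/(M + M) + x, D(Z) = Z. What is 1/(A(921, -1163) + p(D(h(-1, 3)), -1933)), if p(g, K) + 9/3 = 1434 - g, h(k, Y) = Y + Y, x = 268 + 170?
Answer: 1163/2166790 ≈ 0.00053674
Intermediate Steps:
x = 438
h(k, Y) = 2*Y
p(g, K) = 1431 - g (p(g, K) = -3 + (1434 - g) = 1431 - g)
A(l, M) = 438 + (M + l)/(2*M) (A(l, M) = (l + M)/(M + M) + 438 = (M + l)/((2*M)) + 438 = (M + l)*(1/(2*M)) + 438 = (M + l)/(2*M) + 438 = 438 + (M + l)/(2*M))
1/(A(921, -1163) + p(D(h(-1, 3)), -1933)) = 1/((½)*(921 + 877*(-1163))/(-1163) + (1431 - 2*3)) = 1/((½)*(-1/1163)*(921 - 1019951) + (1431 - 1*6)) = 1/((½)*(-1/1163)*(-1019030) + (1431 - 6)) = 1/(509515/1163 + 1425) = 1/(2166790/1163) = 1163/2166790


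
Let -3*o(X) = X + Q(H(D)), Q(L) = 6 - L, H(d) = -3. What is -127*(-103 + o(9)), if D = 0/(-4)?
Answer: 13843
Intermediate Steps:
D = 0 (D = 0*(-¼) = 0)
o(X) = -3 - X/3 (o(X) = -(X + (6 - 1*(-3)))/3 = -(X + (6 + 3))/3 = -(X + 9)/3 = -(9 + X)/3 = -3 - X/3)
-127*(-103 + o(9)) = -127*(-103 + (-3 - ⅓*9)) = -127*(-103 + (-3 - 3)) = -127*(-103 - 6) = -127*(-109) = 13843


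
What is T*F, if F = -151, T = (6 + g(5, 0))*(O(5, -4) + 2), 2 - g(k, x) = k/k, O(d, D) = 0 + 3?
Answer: -5285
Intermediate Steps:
O(d, D) = 3
g(k, x) = 1 (g(k, x) = 2 - k/k = 2 - 1*1 = 2 - 1 = 1)
T = 35 (T = (6 + 1)*(3 + 2) = 7*5 = 35)
T*F = 35*(-151) = -5285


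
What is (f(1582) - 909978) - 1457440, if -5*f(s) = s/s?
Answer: -11837091/5 ≈ -2.3674e+6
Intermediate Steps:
f(s) = -1/5 (f(s) = -s/(5*s) = -1/5*1 = -1/5)
(f(1582) - 909978) - 1457440 = (-1/5 - 909978) - 1457440 = -4549891/5 - 1457440 = -11837091/5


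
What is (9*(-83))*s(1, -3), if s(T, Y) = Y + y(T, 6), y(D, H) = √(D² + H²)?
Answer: 2241 - 747*√37 ≈ -2302.8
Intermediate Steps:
s(T, Y) = Y + √(36 + T²) (s(T, Y) = Y + √(T² + 6²) = Y + √(T² + 36) = Y + √(36 + T²))
(9*(-83))*s(1, -3) = (9*(-83))*(-3 + √(36 + 1²)) = -747*(-3 + √(36 + 1)) = -747*(-3 + √37) = 2241 - 747*√37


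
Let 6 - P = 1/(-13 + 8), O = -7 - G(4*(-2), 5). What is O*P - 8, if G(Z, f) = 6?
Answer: -443/5 ≈ -88.600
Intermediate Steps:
O = -13 (O = -7 - 1*6 = -7 - 6 = -13)
P = 31/5 (P = 6 - 1/(-13 + 8) = 6 - 1/(-5) = 6 - 1*(-1/5) = 6 + 1/5 = 31/5 ≈ 6.2000)
O*P - 8 = -13*31/5 - 8 = -403/5 - 8 = -443/5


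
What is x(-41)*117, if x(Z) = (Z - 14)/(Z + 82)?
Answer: -6435/41 ≈ -156.95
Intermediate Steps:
x(Z) = (-14 + Z)/(82 + Z)
x(-41)*117 = ((-14 - 41)/(82 - 41))*117 = (-55/41)*117 = ((1/41)*(-55))*117 = -55/41*117 = -6435/41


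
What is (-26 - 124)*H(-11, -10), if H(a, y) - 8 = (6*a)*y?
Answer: -100200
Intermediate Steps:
H(a, y) = 8 + 6*a*y (H(a, y) = 8 + (6*a)*y = 8 + 6*a*y)
(-26 - 124)*H(-11, -10) = (-26 - 124)*(8 + 6*(-11)*(-10)) = -150*(8 + 660) = -150*668 = -100200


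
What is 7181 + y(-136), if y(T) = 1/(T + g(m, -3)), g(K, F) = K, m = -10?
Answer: 1048425/146 ≈ 7181.0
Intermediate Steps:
y(T) = 1/(-10 + T) (y(T) = 1/(T - 10) = 1/(-10 + T))
7181 + y(-136) = 7181 + 1/(-10 - 136) = 7181 + 1/(-146) = 7181 - 1/146 = 1048425/146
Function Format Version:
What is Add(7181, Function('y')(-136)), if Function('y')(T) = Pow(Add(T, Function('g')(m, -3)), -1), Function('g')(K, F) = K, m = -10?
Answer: Rational(1048425, 146) ≈ 7181.0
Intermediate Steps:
Function('y')(T) = Pow(Add(-10, T), -1) (Function('y')(T) = Pow(Add(T, -10), -1) = Pow(Add(-10, T), -1))
Add(7181, Function('y')(-136)) = Add(7181, Pow(Add(-10, -136), -1)) = Add(7181, Pow(-146, -1)) = Add(7181, Rational(-1, 146)) = Rational(1048425, 146)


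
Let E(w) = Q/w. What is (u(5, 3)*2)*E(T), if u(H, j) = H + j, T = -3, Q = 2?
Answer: -32/3 ≈ -10.667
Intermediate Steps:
E(w) = 2/w
(u(5, 3)*2)*E(T) = ((5 + 3)*2)*(2/(-3)) = (8*2)*(2*(-⅓)) = 16*(-⅔) = -32/3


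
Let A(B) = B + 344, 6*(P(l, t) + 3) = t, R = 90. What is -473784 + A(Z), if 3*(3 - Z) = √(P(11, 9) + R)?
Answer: -473437 - √354/6 ≈ -4.7344e+5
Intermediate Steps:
P(l, t) = -3 + t/6
Z = 3 - √354/6 (Z = 3 - √((-3 + (⅙)*9) + 90)/3 = 3 - √((-3 + 3/2) + 90)/3 = 3 - √(-3/2 + 90)/3 = 3 - √354/6 ≈ -0.13581)
A(B) = 344 + B
-473784 + A(Z) = -473784 + (344 + (3 - √354/6)) = -473784 + (347 - √354/6) = -473437 - √354/6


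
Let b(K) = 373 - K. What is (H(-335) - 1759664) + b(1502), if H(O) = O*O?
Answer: -1648568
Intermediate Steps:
H(O) = O²
(H(-335) - 1759664) + b(1502) = ((-335)² - 1759664) + (373 - 1*1502) = (112225 - 1759664) + (373 - 1502) = -1647439 - 1129 = -1648568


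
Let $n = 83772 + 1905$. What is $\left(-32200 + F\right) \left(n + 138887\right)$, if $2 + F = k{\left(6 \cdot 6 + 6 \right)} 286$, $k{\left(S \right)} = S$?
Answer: $-4533947160$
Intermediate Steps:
$n = 85677$
$F = 12010$ ($F = -2 + \left(6 \cdot 6 + 6\right) 286 = -2 + \left(36 + 6\right) 286 = -2 + 42 \cdot 286 = -2 + 12012 = 12010$)
$\left(-32200 + F\right) \left(n + 138887\right) = \left(-32200 + 12010\right) \left(85677 + 138887\right) = \left(-20190\right) 224564 = -4533947160$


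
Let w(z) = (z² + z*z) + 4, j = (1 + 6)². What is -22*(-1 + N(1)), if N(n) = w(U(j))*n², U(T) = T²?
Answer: -253651310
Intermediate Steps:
j = 49 (j = 7² = 49)
w(z) = 4 + 2*z² (w(z) = (z² + z²) + 4 = 2*z² + 4 = 4 + 2*z²)
N(n) = 11529606*n² (N(n) = (4 + 2*(49²)²)*n² = (4 + 2*2401²)*n² = (4 + 2*5764801)*n² = (4 + 11529602)*n² = 11529606*n²)
-22*(-1 + N(1)) = -22*(-1 + 11529606*1²) = -22*(-1 + 11529606*1) = -22*(-1 + 11529606) = -22*11529605 = -253651310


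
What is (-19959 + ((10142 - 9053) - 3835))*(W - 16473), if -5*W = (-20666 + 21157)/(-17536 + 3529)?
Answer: 5238888416624/14007 ≈ 3.7402e+8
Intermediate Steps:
W = 491/70035 (W = -(-20666 + 21157)/(5*(-17536 + 3529)) = -491/(5*(-14007)) = -491*(-1)/(5*14007) = -⅕*(-491/14007) = 491/70035 ≈ 0.0070108)
(-19959 + ((10142 - 9053) - 3835))*(W - 16473) = (-19959 + ((10142 - 9053) - 3835))*(491/70035 - 16473) = (-19959 + (1089 - 3835))*(-1153686064/70035) = (-19959 - 2746)*(-1153686064/70035) = -22705*(-1153686064/70035) = 5238888416624/14007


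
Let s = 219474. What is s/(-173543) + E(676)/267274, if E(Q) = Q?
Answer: -29271189404/23191765891 ≈ -1.2621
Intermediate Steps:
s/(-173543) + E(676)/267274 = 219474/(-173543) + 676/267274 = 219474*(-1/173543) + 676*(1/267274) = -219474/173543 + 338/133637 = -29271189404/23191765891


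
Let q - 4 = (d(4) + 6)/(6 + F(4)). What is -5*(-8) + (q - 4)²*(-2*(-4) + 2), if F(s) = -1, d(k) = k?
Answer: 80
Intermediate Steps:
q = 6 (q = 4 + (4 + 6)/(6 - 1) = 4 + 10/5 = 4 + 10*(⅕) = 4 + 2 = 6)
-5*(-8) + (q - 4)²*(-2*(-4) + 2) = -5*(-8) + (6 - 4)²*(-2*(-4) + 2) = 40 + 2²*(8 + 2) = 40 + 4*10 = 40 + 40 = 80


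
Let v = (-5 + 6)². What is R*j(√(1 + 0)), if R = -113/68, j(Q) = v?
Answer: -113/68 ≈ -1.6618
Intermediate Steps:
v = 1 (v = 1² = 1)
j(Q) = 1
R = -113/68 (R = -113*1/68 = -113/68 ≈ -1.6618)
R*j(√(1 + 0)) = -113/68*1 = -113/68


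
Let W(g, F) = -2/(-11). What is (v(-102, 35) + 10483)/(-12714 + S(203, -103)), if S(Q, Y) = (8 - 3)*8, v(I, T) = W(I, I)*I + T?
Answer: -57747/69707 ≈ -0.82842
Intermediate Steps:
W(g, F) = 2/11 (W(g, F) = -2*(-1/11) = 2/11)
v(I, T) = T + 2*I/11 (v(I, T) = 2*I/11 + T = T + 2*I/11)
S(Q, Y) = 40 (S(Q, Y) = 5*8 = 40)
(v(-102, 35) + 10483)/(-12714 + S(203, -103)) = ((35 + (2/11)*(-102)) + 10483)/(-12714 + 40) = ((35 - 204/11) + 10483)/(-12674) = (181/11 + 10483)*(-1/12674) = (115494/11)*(-1/12674) = -57747/69707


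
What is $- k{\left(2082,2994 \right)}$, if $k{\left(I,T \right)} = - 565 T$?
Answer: $1691610$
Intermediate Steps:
$- k{\left(2082,2994 \right)} = - \left(-565\right) 2994 = \left(-1\right) \left(-1691610\right) = 1691610$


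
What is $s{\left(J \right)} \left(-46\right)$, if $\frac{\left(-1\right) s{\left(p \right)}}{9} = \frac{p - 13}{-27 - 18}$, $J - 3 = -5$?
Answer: $138$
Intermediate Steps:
$J = -2$ ($J = 3 - 5 = -2$)
$s{\left(p \right)} = - \frac{13}{5} + \frac{p}{5}$ ($s{\left(p \right)} = - 9 \frac{p - 13}{-27 - 18} = - 9 \frac{-13 + p}{-45} = - 9 \left(-13 + p\right) \left(- \frac{1}{45}\right) = - 9 \left(\frac{13}{45} - \frac{p}{45}\right) = - \frac{13}{5} + \frac{p}{5}$)
$s{\left(J \right)} \left(-46\right) = \left(- \frac{13}{5} + \frac{1}{5} \left(-2\right)\right) \left(-46\right) = \left(- \frac{13}{5} - \frac{2}{5}\right) \left(-46\right) = \left(-3\right) \left(-46\right) = 138$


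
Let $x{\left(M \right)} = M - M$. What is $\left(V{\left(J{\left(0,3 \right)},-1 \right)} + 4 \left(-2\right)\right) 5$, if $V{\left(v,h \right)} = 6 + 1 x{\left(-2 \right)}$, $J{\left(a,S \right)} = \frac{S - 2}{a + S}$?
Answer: $-10$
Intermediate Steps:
$x{\left(M \right)} = 0$
$J{\left(a,S \right)} = \frac{-2 + S}{S + a}$
$V{\left(v,h \right)} = 6$ ($V{\left(v,h \right)} = 6 + 1 \cdot 0 = 6 + 0 = 6$)
$\left(V{\left(J{\left(0,3 \right)},-1 \right)} + 4 \left(-2\right)\right) 5 = \left(6 + 4 \left(-2\right)\right) 5 = \left(6 - 8\right) 5 = \left(-2\right) 5 = -10$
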